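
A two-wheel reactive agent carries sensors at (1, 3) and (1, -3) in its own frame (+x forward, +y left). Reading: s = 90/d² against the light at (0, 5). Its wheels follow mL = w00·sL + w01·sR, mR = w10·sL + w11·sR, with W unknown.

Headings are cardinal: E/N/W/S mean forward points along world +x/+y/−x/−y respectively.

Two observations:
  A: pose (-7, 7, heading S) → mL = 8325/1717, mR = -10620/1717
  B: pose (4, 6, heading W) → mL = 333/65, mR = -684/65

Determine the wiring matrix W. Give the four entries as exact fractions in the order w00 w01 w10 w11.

1 -1/2 -1 -1

obs A: pose=(-7,7,S) → sL=90/17, sR=90/101, mL=8325/1717, mR=-10620/1717
obs B: pose=(4,6,W) → sL=90/13, sR=18/5, mL=333/65, mR=-684/65
sensor matrix S = [[90/17, 90/101], [90/13, 18/5]]; det S = 287712/22321
solve [mL_A; mL_B] = S·[w00; w01] and [mR_A; mR_B] = S·[w10; w11]:
  w00 = 1, w01 = -1/2, w10 = -1, w11 = -1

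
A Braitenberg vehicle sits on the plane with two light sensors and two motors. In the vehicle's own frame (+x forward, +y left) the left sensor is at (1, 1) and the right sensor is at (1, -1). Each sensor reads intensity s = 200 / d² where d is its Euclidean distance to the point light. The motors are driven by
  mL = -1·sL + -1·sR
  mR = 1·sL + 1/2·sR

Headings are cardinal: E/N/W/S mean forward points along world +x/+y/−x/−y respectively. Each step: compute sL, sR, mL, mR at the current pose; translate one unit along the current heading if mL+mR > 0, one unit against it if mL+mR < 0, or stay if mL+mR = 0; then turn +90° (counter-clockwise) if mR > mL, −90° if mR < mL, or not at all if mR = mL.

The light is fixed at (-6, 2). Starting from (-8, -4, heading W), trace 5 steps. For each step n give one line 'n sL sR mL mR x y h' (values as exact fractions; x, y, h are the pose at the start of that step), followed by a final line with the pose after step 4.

n=0: pose=(-8,-4,W); sL=100/29, sR=100/17; mL=-4600/493, mR=3150/493; mL+mR=-50/17 → advance -1; mR−mL=7750/493 → turn +1·90°
n=1: pose=(-7,-4,S); sL=200/49, sR=200/53; mL=-20400/2597, mR=15500/2597; mL+mR=-100/53 → advance -1; mR−mL=35900/2597 → turn +1·90°
n=2: pose=(-7,-3,E); sL=25/2, sR=50/9; mL=-325/18, mR=275/18; mL+mR=-25/9 → advance -1; mR−mL=100/3 → turn +1·90°
n=3: pose=(-8,-3,N); sL=8, sR=200/17; mL=-336/17, mR=236/17; mL+mR=-100/17 → advance -1; mR−mL=572/17 → turn +1·90°
n=4: pose=(-8,-4,W); sL=100/29, sR=100/17; mL=-4600/493, mR=3150/493; mL+mR=-50/17 → advance -1; mR−mL=7750/493 → turn +1·90°

0 100/29 100/17 -4600/493 3150/493 -8 -4 W
1 200/49 200/53 -20400/2597 15500/2597 -7 -4 S
2 25/2 50/9 -325/18 275/18 -7 -3 E
3 8 200/17 -336/17 236/17 -8 -3 N
4 100/29 100/17 -4600/493 3150/493 -8 -4 W
final -7 -4 S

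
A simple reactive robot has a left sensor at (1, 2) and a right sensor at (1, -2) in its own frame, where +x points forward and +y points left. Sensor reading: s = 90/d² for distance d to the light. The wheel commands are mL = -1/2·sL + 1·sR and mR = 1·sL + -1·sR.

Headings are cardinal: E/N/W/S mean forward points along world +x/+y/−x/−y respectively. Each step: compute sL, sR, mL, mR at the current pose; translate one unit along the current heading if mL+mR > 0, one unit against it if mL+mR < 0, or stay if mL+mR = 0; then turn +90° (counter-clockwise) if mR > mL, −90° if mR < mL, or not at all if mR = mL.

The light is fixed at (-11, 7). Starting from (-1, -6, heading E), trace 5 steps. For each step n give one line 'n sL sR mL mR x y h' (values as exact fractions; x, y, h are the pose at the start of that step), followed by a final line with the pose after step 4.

0 45/121 45/173 3105/41866 2340/20933 -1 -6 E
1 2/5 90/313 137/1565 176/1565 0 -6 N
2 45/148 9/20 441/1480 -27/185 0 -5 W
3 18/37 18/53 189/1961 288/1961 -1 -5 N
4 9/25 5/9 169/450 -44/225 -1 -4 W
final -2 -4 N

n=0: pose=(-1,-6,E); sL=45/121, sR=45/173; mL=3105/41866, mR=2340/20933; mL+mR=45/242 → advance +1; mR−mL=1575/41866 → turn +1·90°
n=1: pose=(0,-6,N); sL=2/5, sR=90/313; mL=137/1565, mR=176/1565; mL+mR=1/5 → advance +1; mR−mL=39/1565 → turn +1·90°
n=2: pose=(0,-5,W); sL=45/148, sR=9/20; mL=441/1480, mR=-27/185; mL+mR=45/296 → advance +1; mR−mL=-657/1480 → turn -1·90°
n=3: pose=(-1,-5,N); sL=18/37, sR=18/53; mL=189/1961, mR=288/1961; mL+mR=9/37 → advance +1; mR−mL=99/1961 → turn +1·90°
n=4: pose=(-1,-4,W); sL=9/25, sR=5/9; mL=169/450, mR=-44/225; mL+mR=9/50 → advance +1; mR−mL=-257/450 → turn -1·90°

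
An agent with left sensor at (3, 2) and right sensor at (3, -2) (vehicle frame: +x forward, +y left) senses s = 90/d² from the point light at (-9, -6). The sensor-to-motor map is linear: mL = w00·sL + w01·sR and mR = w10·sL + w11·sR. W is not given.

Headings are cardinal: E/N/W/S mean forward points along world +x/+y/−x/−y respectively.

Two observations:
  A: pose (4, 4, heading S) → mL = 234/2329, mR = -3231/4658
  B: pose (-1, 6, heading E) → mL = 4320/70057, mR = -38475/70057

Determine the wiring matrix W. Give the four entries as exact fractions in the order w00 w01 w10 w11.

-1/2 1/2 -1/2 -1

obs A: pose=(4,4,S) → sL=45/137, sR=9/17, mL=234/2329, mR=-3231/4658
obs B: pose=(-1,6,E) → sL=90/317, sR=90/221, mL=4320/70057, mR=-38475/70057
sensor matrix S = [[45/137, 9/17], [90/317, 90/221]]; det S = -158760/9597809
solve [mL_A; mL_B] = S·[w00; w01] and [mR_A; mR_B] = S·[w10; w11]:
  w00 = -1/2, w01 = 1/2, w10 = -1/2, w11 = -1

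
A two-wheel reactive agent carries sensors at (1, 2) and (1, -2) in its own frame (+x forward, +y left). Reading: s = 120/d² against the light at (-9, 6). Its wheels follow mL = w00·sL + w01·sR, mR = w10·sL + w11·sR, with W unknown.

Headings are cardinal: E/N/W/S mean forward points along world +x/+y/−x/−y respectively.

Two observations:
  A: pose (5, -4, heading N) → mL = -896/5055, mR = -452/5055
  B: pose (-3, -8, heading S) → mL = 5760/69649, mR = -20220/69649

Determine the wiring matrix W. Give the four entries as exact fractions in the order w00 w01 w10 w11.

obs A: pose=(5,-4,N) → sL=8/15, sR=120/337, mL=-896/5055, mR=-452/5055
obs B: pose=(-3,-8,S) → sL=120/289, sR=120/241, mL=5760/69649, mR=-20220/69649
sensor matrix S = [[8/15, 120/337], [120/289, 120/241]]; det S = 2762752/23471713
solve [mL_A; mL_B] = S·[w00; w01] and [mR_A; mR_B] = S·[w10; w11]:
  w00 = -1, w01 = 1, w10 = 1/2, w11 = -1

-1 1 1/2 -1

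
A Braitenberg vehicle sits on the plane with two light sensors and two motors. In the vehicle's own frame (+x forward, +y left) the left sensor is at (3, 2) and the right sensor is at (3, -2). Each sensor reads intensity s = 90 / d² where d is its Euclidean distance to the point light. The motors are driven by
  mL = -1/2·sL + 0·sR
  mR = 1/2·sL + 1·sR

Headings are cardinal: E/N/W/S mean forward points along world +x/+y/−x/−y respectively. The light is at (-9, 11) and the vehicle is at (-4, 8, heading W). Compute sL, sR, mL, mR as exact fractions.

left sensor world pos  = (-7, 6); dL² = 29
right sensor world pos = (-7, 10); dR² = 5
sL = 90/29 = 90/29
sR = 90/5 = 18
mL = -1/2·sL + 0·sR = -45/29
mR = 1/2·sL + 1·sR = 567/29

90/29 18 -45/29 567/29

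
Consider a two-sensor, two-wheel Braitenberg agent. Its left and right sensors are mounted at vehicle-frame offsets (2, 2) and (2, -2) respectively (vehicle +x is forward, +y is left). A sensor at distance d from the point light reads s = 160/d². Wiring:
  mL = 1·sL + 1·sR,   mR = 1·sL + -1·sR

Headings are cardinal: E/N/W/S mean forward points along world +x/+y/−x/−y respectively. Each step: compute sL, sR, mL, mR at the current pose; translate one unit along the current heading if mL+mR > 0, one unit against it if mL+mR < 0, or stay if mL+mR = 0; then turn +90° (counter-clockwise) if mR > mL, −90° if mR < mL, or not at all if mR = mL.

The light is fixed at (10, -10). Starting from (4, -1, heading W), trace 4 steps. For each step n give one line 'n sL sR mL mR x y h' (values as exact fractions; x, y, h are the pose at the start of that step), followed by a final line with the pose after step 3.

0 160/113 32/37 9536/4181 2304/4181 4 -1 W
1 80/101 80/73 13920/7373 -2240/7373 3 -1 N
2 160/169 160/89 41280/15041 -12800/15041 3 0 E
3 2 5/4 13/4 3/4 4 0 S
final 4 -1 W

n=0: pose=(4,-1,W); sL=160/113, sR=32/37; mL=9536/4181, mR=2304/4181; mL+mR=320/113 → advance +1; mR−mL=-64/37 → turn -1·90°
n=1: pose=(3,-1,N); sL=80/101, sR=80/73; mL=13920/7373, mR=-2240/7373; mL+mR=160/101 → advance +1; mR−mL=-160/73 → turn -1·90°
n=2: pose=(3,0,E); sL=160/169, sR=160/89; mL=41280/15041, mR=-12800/15041; mL+mR=320/169 → advance +1; mR−mL=-320/89 → turn -1·90°
n=3: pose=(4,0,S); sL=2, sR=5/4; mL=13/4, mR=3/4; mL+mR=4 → advance +1; mR−mL=-5/2 → turn -1·90°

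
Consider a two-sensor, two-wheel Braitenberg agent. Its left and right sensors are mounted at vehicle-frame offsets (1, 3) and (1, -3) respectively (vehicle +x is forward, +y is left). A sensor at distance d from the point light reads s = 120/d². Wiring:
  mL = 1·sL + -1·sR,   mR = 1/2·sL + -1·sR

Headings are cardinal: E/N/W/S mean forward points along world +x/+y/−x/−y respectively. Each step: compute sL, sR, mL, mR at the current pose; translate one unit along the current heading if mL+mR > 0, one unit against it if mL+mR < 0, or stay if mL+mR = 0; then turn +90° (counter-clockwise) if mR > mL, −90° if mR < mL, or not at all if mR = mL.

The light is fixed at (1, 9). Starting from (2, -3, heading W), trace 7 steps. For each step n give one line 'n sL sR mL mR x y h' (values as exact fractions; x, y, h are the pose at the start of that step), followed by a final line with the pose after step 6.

n=0: pose=(2,-3,W); sL=8/15, sR=40/27; mL=-128/135, mR=-164/135; mL+mR=-292/135 → advance -1; mR−mL=-4/15 → turn -1·90°
n=1: pose=(3,-3,N); sL=60/61, sR=60/73; mL=720/4453, mR=-1470/4453; mL+mR=-750/4453 → advance -1; mR−mL=-30/61 → turn -1·90°
n=2: pose=(3,-4,E); sL=120/109, sR=24/53; mL=3744/5777, mR=564/5777; mL+mR=4308/5777 → advance +1; mR−mL=-60/109 → turn -1·90°
n=3: pose=(4,-4,S); sL=15/29, sR=30/49; mL=-135/1421, mR=-1005/2842; mL+mR=-1275/2842 → advance -1; mR−mL=-15/58 → turn -1·90°
n=4: pose=(4,-3,W); sL=120/229, sR=24/17; mL=-3456/3893, mR=-4476/3893; mL+mR=-7932/3893 → advance -1; mR−mL=-60/229 → turn -1·90°
n=5: pose=(5,-3,N); sL=60/61, sR=12/17; mL=288/1037, mR=-222/1037; mL+mR=66/1037 → advance +1; mR−mL=-30/61 → turn -1·90°
n=6: pose=(5,-2,E); sL=120/89, sR=120/221; mL=15840/19669, mR=2580/19669; mL+mR=18420/19669 → advance +1; mR−mL=-60/89 → turn -1·90°

0 8/15 40/27 -128/135 -164/135 2 -3 W
1 60/61 60/73 720/4453 -1470/4453 3 -3 N
2 120/109 24/53 3744/5777 564/5777 3 -4 E
3 15/29 30/49 -135/1421 -1005/2842 4 -4 S
4 120/229 24/17 -3456/3893 -4476/3893 4 -3 W
5 60/61 12/17 288/1037 -222/1037 5 -3 N
6 120/89 120/221 15840/19669 2580/19669 5 -2 E
final 6 -2 S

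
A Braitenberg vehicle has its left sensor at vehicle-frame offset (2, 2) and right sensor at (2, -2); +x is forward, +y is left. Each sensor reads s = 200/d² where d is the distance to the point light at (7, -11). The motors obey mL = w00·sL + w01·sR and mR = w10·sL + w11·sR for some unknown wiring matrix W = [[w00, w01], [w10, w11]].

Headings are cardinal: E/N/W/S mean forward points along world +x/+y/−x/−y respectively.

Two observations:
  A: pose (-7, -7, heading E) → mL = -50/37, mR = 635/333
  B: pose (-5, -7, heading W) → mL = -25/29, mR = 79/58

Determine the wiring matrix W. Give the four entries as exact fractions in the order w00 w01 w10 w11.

0 -1 1/2 1

obs A: pose=(-7,-7,E) → sL=10/9, sR=50/37, mL=-50/37, mR=635/333
obs B: pose=(-5,-7,W) → sL=1, sR=25/29, mL=-25/29, mR=79/58
sensor matrix S = [[10/9, 50/37], [1, 25/29]]; det S = -3800/9657
solve [mL_A; mL_B] = S·[w00; w01] and [mR_A; mR_B] = S·[w10; w11]:
  w00 = 0, w01 = -1, w10 = 1/2, w11 = 1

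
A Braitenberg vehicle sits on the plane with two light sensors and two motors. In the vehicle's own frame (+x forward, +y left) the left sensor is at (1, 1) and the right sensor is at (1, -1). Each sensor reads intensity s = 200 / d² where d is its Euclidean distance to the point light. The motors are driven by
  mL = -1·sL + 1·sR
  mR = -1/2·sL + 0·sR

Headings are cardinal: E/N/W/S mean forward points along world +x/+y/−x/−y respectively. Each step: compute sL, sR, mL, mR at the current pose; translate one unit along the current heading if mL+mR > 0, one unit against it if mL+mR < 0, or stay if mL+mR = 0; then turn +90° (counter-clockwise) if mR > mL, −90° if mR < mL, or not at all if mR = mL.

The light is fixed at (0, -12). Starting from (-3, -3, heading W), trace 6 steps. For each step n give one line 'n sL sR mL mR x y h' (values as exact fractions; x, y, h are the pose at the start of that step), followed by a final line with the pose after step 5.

0 5/2 50/29 -45/58 -5/4 -3 -3 W
1 200/109 200/101 1600/11009 -100/109 -2 -3 N
2 100/41 4 64/41 -50/41 -2 -4 E
3 200/49 200/53 -800/2597 -100/49 -1 -4 S
4 50/17 25/13 -225/221 -25/17 -1 -3 W
5 200/101 200/101 0 -100/101 0 -3 N
final 0 -4 E

n=0: pose=(-3,-3,W); sL=5/2, sR=50/29; mL=-45/58, mR=-5/4; mL+mR=-235/116 → advance -1; mR−mL=-55/116 → turn -1·90°
n=1: pose=(-2,-3,N); sL=200/109, sR=200/101; mL=1600/11009, mR=-100/109; mL+mR=-8500/11009 → advance -1; mR−mL=-11700/11009 → turn -1·90°
n=2: pose=(-2,-4,E); sL=100/41, sR=4; mL=64/41, mR=-50/41; mL+mR=14/41 → advance +1; mR−mL=-114/41 → turn -1·90°
n=3: pose=(-1,-4,S); sL=200/49, sR=200/53; mL=-800/2597, mR=-100/49; mL+mR=-6100/2597 → advance -1; mR−mL=-4500/2597 → turn -1·90°
n=4: pose=(-1,-3,W); sL=50/17, sR=25/13; mL=-225/221, mR=-25/17; mL+mR=-550/221 → advance -1; mR−mL=-100/221 → turn -1·90°
n=5: pose=(0,-3,N); sL=200/101, sR=200/101; mL=0, mR=-100/101; mL+mR=-100/101 → advance -1; mR−mL=-100/101 → turn -1·90°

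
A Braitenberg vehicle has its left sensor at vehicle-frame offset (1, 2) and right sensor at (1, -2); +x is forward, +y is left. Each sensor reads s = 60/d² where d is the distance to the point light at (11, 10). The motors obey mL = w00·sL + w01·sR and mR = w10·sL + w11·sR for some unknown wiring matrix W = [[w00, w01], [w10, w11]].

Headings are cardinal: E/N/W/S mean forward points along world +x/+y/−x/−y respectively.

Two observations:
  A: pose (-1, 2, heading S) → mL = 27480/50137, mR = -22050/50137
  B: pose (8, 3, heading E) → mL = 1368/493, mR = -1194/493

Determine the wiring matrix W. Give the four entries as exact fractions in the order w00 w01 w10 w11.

obs A: pose=(-1,2,S) → sL=60/181, sR=60/277, mL=27480/50137, mR=-22050/50137
obs B: pose=(8,3,E) → sL=60/29, sR=12/17, mL=1368/493, mR=-1194/493
sensor matrix S = [[60/181, 60/277], [60/29, 12/17]]; det S = -5293440/24717541
solve [mL_A; mL_B] = S·[w00; w01] and [mR_A; mR_B] = S·[w10; w11]:
  w00 = 1, w01 = 1, w10 = -1, w11 = -1/2

1 1 -1 -1/2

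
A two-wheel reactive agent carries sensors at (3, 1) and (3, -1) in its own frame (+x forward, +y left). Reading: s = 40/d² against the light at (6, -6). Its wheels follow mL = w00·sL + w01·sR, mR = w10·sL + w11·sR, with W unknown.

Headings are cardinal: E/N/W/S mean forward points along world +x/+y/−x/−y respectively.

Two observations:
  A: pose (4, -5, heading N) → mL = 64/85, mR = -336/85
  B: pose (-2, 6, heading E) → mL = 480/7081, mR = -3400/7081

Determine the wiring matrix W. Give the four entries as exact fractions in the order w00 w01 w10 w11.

obs A: pose=(4,-5,N) → sL=8/5, sR=40/17, mL=64/85, mR=-336/85
obs B: pose=(-2,6,E) → sL=20/97, sR=20/73, mL=480/7081, mR=-3400/7081
sensor matrix S = [[8/5, 40/17], [20/97, 20/73]]; det S = -5632/120377
solve [mL_A; mL_B] = S·[w00; w01] and [mR_A; mR_B] = S·[w10; w11]:
  w00 = -1, w01 = 1, w10 = -1, w11 = -1

-1 1 -1 -1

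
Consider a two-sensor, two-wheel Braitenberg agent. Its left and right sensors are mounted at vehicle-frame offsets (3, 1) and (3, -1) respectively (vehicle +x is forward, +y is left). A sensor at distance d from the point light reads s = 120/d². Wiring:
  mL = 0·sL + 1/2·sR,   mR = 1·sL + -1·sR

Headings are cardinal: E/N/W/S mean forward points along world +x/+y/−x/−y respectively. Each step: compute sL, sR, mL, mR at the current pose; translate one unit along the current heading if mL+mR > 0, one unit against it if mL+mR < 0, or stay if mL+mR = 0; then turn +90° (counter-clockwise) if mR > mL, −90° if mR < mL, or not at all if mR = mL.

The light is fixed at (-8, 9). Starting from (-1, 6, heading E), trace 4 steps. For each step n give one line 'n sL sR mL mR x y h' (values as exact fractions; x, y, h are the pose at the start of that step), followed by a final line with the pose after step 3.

n=0: pose=(-1,6,E); sL=15/13, sR=30/29; mL=15/29, mR=45/377; mL+mR=240/377 → advance +1; mR−mL=-150/377 → turn -1·90°
n=1: pose=(0,6,S); sL=40/39, sR=24/17; mL=12/17, mR=-256/663; mL+mR=212/663 → advance +1; mR−mL=-724/663 → turn -1·90°
n=2: pose=(0,5,W); sL=12/5, sR=60/17; mL=30/17, mR=-96/85; mL+mR=54/85 → advance +1; mR−mL=-246/85 → turn -1·90°
n=3: pose=(-1,5,N); sL=120/37, sR=24/13; mL=12/13, mR=672/481; mL+mR=1116/481 → advance +1; mR−mL=228/481 → turn +1·90°

0 15/13 30/29 15/29 45/377 -1 6 E
1 40/39 24/17 12/17 -256/663 0 6 S
2 12/5 60/17 30/17 -96/85 0 5 W
3 120/37 24/13 12/13 672/481 -1 5 N
final -1 6 W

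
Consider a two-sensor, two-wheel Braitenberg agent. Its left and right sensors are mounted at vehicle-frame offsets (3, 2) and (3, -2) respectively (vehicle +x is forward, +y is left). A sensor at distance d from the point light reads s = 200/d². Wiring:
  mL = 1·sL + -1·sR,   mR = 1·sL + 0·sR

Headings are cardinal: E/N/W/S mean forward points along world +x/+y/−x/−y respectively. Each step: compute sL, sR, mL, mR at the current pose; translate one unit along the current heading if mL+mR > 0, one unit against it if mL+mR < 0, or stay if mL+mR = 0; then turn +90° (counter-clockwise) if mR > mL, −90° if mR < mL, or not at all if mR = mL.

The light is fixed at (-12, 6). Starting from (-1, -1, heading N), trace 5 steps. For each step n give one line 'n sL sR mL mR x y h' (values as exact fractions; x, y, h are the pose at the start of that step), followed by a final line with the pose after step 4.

n=0: pose=(-1,-1,N); sL=200/97, sR=40/37; mL=3520/3589, mR=200/97; mL+mR=10920/3589 → advance +1; mR−mL=40/37 → turn +1·90°
n=1: pose=(-1,0,W); sL=25/16, sR=5/2; mL=-15/16, mR=25/16; mL+mR=5/8 → advance +1; mR−mL=5/2 → turn +1·90°
n=2: pose=(-2,0,S); sL=8/9, sR=40/29; mL=-128/261, mR=8/9; mL+mR=104/261 → advance +1; mR−mL=40/29 → turn +1·90°
n=3: pose=(-2,-1,E); sL=100/97, sR=4/5; mL=112/485, mR=100/97; mL+mR=612/485 → advance +1; mR−mL=4/5 → turn +1·90°
n=4: pose=(-1,-1,N); sL=200/97, sR=40/37; mL=3520/3589, mR=200/97; mL+mR=10920/3589 → advance +1; mR−mL=40/37 → turn +1·90°

0 200/97 40/37 3520/3589 200/97 -1 -1 N
1 25/16 5/2 -15/16 25/16 -1 0 W
2 8/9 40/29 -128/261 8/9 -2 0 S
3 100/97 4/5 112/485 100/97 -2 -1 E
4 200/97 40/37 3520/3589 200/97 -1 -1 N
final -1 0 W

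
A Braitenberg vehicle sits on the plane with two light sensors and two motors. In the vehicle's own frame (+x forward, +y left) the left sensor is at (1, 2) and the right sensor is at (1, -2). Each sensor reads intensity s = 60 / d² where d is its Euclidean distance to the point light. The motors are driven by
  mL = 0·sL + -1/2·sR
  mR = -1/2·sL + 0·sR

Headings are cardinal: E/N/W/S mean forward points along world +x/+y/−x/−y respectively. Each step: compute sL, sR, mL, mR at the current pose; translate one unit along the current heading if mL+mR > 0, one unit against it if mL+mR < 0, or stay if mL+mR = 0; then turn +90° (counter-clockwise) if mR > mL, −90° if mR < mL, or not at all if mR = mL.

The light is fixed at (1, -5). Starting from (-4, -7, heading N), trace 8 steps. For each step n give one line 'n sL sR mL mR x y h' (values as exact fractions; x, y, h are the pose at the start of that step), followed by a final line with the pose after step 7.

n=0: pose=(-4,-7,N); sL=6/5, sR=6; mL=-3, mR=-3/5; mL+mR=-18/5 → advance -1; mR−mL=12/5 → turn +1·90°
n=1: pose=(-4,-8,W); sL=60/61, sR=60/37; mL=-30/37, mR=-30/61; mL+mR=-2940/2257 → advance -1; mR−mL=720/2257 → turn +1·90°
n=2: pose=(-3,-8,S); sL=3, sR=15/13; mL=-15/26, mR=-3/2; mL+mR=-27/13 → advance -1; mR−mL=-12/13 → turn -1·90°
n=3: pose=(-3,-7,W); sL=60/41, sR=12/5; mL=-6/5, mR=-30/41; mL+mR=-396/205 → advance -1; mR−mL=96/205 → turn +1·90°
n=4: pose=(-2,-7,S); sL=6, sR=30/17; mL=-15/17, mR=-3; mL+mR=-66/17 → advance -1; mR−mL=-36/17 → turn -1·90°
n=5: pose=(-2,-6,W); sL=12/5, sR=60/17; mL=-30/17, mR=-6/5; mL+mR=-252/85 → advance -1; mR−mL=48/85 → turn +1·90°
n=6: pose=(-1,-6,S); sL=15, sR=3; mL=-3/2, mR=-15/2; mL+mR=-9 → advance -1; mR−mL=-6 → turn -1·90°
n=7: pose=(-1,-5,W); sL=60/13, sR=60/13; mL=-30/13, mR=-30/13; mL+mR=-60/13 → advance -1; mR−mL=0 → turn +0·90°

0 6/5 6 -3 -3/5 -4 -7 N
1 60/61 60/37 -30/37 -30/61 -4 -8 W
2 3 15/13 -15/26 -3/2 -3 -8 S
3 60/41 12/5 -6/5 -30/41 -3 -7 W
4 6 30/17 -15/17 -3 -2 -7 S
5 12/5 60/17 -30/17 -6/5 -2 -6 W
6 15 3 -3/2 -15/2 -1 -6 S
7 60/13 60/13 -30/13 -30/13 -1 -5 W
final 0 -5 W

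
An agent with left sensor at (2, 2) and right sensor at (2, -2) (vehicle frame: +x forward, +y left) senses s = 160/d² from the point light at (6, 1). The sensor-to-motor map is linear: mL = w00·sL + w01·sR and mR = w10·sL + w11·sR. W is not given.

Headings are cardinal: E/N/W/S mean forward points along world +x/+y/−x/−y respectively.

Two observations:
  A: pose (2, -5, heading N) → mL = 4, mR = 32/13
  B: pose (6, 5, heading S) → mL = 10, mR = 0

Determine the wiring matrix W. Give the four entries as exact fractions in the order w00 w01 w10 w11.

0 1/2 -1/2 1/2

obs A: pose=(2,-5,N) → sL=40/13, sR=8, mL=4, mR=32/13
obs B: pose=(6,5,S) → sL=20, sR=20, mL=10, mR=0
sensor matrix S = [[40/13, 8], [20, 20]]; det S = -1280/13
solve [mL_A; mL_B] = S·[w00; w01] and [mR_A; mR_B] = S·[w10; w11]:
  w00 = 0, w01 = 1/2, w10 = -1/2, w11 = 1/2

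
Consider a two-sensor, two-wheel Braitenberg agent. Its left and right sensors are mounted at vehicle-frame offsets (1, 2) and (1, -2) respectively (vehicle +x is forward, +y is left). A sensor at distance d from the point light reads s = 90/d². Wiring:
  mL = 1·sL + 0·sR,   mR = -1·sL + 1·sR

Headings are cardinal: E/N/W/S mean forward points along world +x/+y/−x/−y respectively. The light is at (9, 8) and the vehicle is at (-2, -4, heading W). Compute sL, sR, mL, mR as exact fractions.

left sensor world pos  = (-3, -6); dL² = 340
right sensor world pos = (-3, -2); dR² = 244
sL = 90/340 = 9/34
sR = 90/244 = 45/122
mL = 1·sL + 0·sR = 9/34
mR = -1·sL + 1·sR = 108/1037

9/34 45/122 9/34 108/1037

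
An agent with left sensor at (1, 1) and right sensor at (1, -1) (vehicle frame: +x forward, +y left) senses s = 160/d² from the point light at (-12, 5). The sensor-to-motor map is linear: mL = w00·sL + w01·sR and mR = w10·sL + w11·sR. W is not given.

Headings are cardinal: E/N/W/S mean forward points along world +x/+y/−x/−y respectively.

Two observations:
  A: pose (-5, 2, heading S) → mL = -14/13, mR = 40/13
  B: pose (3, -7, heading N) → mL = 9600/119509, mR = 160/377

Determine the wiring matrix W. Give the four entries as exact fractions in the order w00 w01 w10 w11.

obs A: pose=(-5,2,S) → sL=2, sR=40/13, mL=-14/13, mR=40/13
obs B: pose=(3,-7,N) → sL=160/317, sR=160/377, mL=9600/119509, mR=160/377
sensor matrix S = [[2, 40/13], [160/317, 160/377]]; det S = -84160/119509
solve [mL_A; mL_B] = S·[w00; w01] and [mR_A; mR_B] = S·[w10; w11]:
  w00 = 1, w01 = -1, w10 = 0, w11 = 1

1 -1 0 1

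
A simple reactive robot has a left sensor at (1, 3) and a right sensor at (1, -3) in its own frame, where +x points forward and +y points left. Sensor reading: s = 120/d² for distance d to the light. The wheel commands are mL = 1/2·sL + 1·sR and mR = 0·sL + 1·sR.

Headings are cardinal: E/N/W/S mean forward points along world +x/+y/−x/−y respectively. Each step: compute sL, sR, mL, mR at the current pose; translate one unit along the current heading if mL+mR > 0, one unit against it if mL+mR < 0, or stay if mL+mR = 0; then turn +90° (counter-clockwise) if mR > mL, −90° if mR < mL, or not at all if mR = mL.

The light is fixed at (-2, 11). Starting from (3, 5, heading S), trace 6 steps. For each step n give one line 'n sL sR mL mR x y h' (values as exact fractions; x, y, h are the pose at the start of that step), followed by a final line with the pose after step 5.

n=0: pose=(3,5,S); sL=120/113, sR=120/53; mL=16740/5989, mR=120/53; mL+mR=30300/5989 → advance +1; mR−mL=-60/113 → turn -1·90°
n=1: pose=(3,4,W); sL=30/29, sR=15/4; mL=495/116, mR=15/4; mL+mR=465/58 → advance +1; mR−mL=-15/29 → turn -1·90°
n=2: pose=(2,4,N); sL=120/37, sR=24/17; mL=1908/629, mR=24/17; mL+mR=2796/629 → advance +1; mR−mL=-60/37 → turn -1·90°
n=3: pose=(2,5,E); sL=60/17, sR=60/53; mL=2610/901, mR=60/53; mL+mR=3630/901 → advance +1; mR−mL=-30/17 → turn -1·90°
n=4: pose=(3,5,S); sL=120/113, sR=120/53; mL=16740/5989, mR=120/53; mL+mR=30300/5989 → advance +1; mR−mL=-60/113 → turn -1·90°
n=5: pose=(3,4,W); sL=30/29, sR=15/4; mL=495/116, mR=15/4; mL+mR=465/58 → advance +1; mR−mL=-15/29 → turn -1·90°

0 120/113 120/53 16740/5989 120/53 3 5 S
1 30/29 15/4 495/116 15/4 3 4 W
2 120/37 24/17 1908/629 24/17 2 4 N
3 60/17 60/53 2610/901 60/53 2 5 E
4 120/113 120/53 16740/5989 120/53 3 5 S
5 30/29 15/4 495/116 15/4 3 4 W
final 2 4 N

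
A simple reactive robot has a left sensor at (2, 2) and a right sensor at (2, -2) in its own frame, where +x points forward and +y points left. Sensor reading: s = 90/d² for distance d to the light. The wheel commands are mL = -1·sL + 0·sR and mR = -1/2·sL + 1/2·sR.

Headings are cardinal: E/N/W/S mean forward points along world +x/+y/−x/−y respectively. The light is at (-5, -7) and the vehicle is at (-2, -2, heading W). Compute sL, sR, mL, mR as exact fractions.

9 9/5 -9 -18/5

left sensor world pos  = (-4, -4); dL² = 10
right sensor world pos = (-4, 0); dR² = 50
sL = 90/10 = 9
sR = 90/50 = 9/5
mL = -1·sL + 0·sR = -9
mR = -1/2·sL + 1/2·sR = -18/5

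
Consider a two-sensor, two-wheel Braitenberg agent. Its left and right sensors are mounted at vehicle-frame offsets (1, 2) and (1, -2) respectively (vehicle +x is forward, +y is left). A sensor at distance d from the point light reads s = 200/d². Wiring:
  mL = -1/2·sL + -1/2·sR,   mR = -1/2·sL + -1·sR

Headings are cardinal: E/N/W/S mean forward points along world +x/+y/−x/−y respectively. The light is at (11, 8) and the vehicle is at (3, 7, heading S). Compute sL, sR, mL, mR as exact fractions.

left sensor world pos  = (5, 6); dL² = 40
right sensor world pos = (1, 6); dR² = 104
sL = 200/40 = 5
sR = 200/104 = 25/13
mL = -1/2·sL + -1/2·sR = -45/13
mR = -1/2·sL + -1·sR = -115/26

5 25/13 -45/13 -115/26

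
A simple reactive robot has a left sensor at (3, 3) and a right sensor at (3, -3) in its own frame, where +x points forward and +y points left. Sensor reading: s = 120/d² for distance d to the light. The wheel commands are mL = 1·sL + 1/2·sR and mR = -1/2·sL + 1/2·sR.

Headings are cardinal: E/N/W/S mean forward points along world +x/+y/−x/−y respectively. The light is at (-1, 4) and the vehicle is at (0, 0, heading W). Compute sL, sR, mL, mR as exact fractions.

120/53 24 756/53 576/53

left sensor world pos  = (-3, -3); dL² = 53
right sensor world pos = (-3, 3); dR² = 5
sL = 120/53 = 120/53
sR = 120/5 = 24
mL = 1·sL + 1/2·sR = 756/53
mR = -1/2·sL + 1/2·sR = 576/53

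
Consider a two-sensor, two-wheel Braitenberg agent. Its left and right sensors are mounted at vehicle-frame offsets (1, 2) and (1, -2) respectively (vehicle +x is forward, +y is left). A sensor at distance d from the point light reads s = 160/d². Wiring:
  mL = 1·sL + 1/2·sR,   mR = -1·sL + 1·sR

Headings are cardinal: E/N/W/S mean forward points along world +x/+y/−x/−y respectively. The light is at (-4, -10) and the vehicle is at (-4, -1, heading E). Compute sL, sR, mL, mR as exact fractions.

left sensor world pos  = (-3, 1); dL² = 122
right sensor world pos = (-3, -3); dR² = 50
sL = 160/122 = 80/61
sR = 160/50 = 16/5
mL = 1·sL + 1/2·sR = 888/305
mR = -1·sL + 1·sR = 576/305

80/61 16/5 888/305 576/305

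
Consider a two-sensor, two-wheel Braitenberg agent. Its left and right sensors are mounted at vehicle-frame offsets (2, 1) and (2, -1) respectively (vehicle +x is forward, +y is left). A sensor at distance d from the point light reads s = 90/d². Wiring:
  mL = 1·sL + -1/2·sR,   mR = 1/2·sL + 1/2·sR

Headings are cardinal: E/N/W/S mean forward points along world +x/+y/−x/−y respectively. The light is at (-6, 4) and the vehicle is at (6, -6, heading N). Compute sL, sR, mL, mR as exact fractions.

left sensor world pos  = (5, -4); dL² = 185
right sensor world pos = (7, -4); dR² = 233
sL = 90/185 = 18/37
sR = 90/233 = 90/233
mL = 1·sL + -1/2·sR = 2529/8621
mR = 1/2·sL + 1/2·sR = 3762/8621

18/37 90/233 2529/8621 3762/8621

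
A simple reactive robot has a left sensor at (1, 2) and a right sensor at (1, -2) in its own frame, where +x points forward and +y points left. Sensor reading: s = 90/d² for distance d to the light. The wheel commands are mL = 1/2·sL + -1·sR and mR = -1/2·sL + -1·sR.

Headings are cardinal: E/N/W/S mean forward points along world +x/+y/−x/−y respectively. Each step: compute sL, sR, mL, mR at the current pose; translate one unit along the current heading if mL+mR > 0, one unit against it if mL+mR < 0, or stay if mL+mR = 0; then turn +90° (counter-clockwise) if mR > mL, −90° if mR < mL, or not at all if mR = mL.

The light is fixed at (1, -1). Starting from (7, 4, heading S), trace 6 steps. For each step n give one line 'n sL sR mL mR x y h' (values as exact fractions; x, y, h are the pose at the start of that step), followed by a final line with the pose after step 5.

n=0: pose=(7,4,S); sL=9/8, sR=45/16; mL=-9/4, mR=-27/8; mL+mR=-45/8 → advance -1; mR−mL=-9/8 → turn -1·90°
n=1: pose=(7,5,W); sL=90/41, sR=90/89; mL=315/3649, mR=-7695/3649; mL+mR=-180/89 → advance -1; mR−mL=-90/41 → turn -1·90°
n=2: pose=(8,5,N); sL=45/37, sR=9/13; mL=-81/962, mR=-1251/962; mL+mR=-18/13 → advance -1; mR−mL=-45/37 → turn -1·90°
n=3: pose=(8,4,E); sL=90/113, sR=90/73; mL=-6885/8249, mR=-13455/8249; mL+mR=-180/73 → advance -1; mR−mL=-90/113 → turn -1·90°
n=4: pose=(7,4,S); sL=9/8, sR=45/16; mL=-9/4, mR=-27/8; mL+mR=-45/8 → advance -1; mR−mL=-9/8 → turn -1·90°
n=5: pose=(7,5,W); sL=90/41, sR=90/89; mL=315/3649, mR=-7695/3649; mL+mR=-180/89 → advance -1; mR−mL=-90/41 → turn -1·90°

0 9/8 45/16 -9/4 -27/8 7 4 S
1 90/41 90/89 315/3649 -7695/3649 7 5 W
2 45/37 9/13 -81/962 -1251/962 8 5 N
3 90/113 90/73 -6885/8249 -13455/8249 8 4 E
4 9/8 45/16 -9/4 -27/8 7 4 S
5 90/41 90/89 315/3649 -7695/3649 7 5 W
final 8 5 N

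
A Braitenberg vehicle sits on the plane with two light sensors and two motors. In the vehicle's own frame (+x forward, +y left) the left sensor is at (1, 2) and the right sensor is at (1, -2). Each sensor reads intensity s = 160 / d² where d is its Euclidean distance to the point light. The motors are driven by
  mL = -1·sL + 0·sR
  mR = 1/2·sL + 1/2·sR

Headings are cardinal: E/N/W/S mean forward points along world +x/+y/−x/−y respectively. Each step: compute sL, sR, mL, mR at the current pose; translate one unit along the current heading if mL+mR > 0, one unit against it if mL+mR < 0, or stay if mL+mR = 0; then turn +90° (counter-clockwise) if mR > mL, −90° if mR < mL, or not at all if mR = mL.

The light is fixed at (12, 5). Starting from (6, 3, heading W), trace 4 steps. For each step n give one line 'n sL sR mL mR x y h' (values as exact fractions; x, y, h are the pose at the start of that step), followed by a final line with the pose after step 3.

0 32/13 160/49 -32/13 1824/637 6 3 W
1 80/17 16/9 -80/17 496/153 5 3 S
2 160/37 32/9 -160/37 1312/333 5 4 E
3 8/5 40/9 -8/5 136/45 4 4 N
final 4 5 W

n=0: pose=(6,3,W); sL=32/13, sR=160/49; mL=-32/13, mR=1824/637; mL+mR=256/637 → advance +1; mR−mL=3392/637 → turn +1·90°
n=1: pose=(5,3,S); sL=80/17, sR=16/9; mL=-80/17, mR=496/153; mL+mR=-224/153 → advance -1; mR−mL=1216/153 → turn +1·90°
n=2: pose=(5,4,E); sL=160/37, sR=32/9; mL=-160/37, mR=1312/333; mL+mR=-128/333 → advance -1; mR−mL=2752/333 → turn +1·90°
n=3: pose=(4,4,N); sL=8/5, sR=40/9; mL=-8/5, mR=136/45; mL+mR=64/45 → advance +1; mR−mL=208/45 → turn +1·90°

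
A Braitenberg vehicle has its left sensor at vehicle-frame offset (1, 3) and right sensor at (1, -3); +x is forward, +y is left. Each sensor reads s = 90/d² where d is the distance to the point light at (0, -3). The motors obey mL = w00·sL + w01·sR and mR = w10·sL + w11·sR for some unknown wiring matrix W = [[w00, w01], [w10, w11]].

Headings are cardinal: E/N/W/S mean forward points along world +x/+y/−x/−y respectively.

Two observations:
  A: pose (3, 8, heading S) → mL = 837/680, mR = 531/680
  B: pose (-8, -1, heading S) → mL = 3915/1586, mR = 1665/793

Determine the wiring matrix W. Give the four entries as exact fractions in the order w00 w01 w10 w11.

1/2 1 1/2 1/2

obs A: pose=(3,8,S) → sL=45/68, sR=9/10, mL=837/680, mR=531/680
obs B: pose=(-8,-1,S) → sL=45/13, sR=45/61, mL=3915/1586, mR=1665/793
sensor matrix S = [[45/68, 9/10], [45/13, 45/61]]; det S = -141669/53924
solve [mL_A; mL_B] = S·[w00; w01] and [mR_A; mR_B] = S·[w10; w11]:
  w00 = 1/2, w01 = 1, w10 = 1/2, w11 = 1/2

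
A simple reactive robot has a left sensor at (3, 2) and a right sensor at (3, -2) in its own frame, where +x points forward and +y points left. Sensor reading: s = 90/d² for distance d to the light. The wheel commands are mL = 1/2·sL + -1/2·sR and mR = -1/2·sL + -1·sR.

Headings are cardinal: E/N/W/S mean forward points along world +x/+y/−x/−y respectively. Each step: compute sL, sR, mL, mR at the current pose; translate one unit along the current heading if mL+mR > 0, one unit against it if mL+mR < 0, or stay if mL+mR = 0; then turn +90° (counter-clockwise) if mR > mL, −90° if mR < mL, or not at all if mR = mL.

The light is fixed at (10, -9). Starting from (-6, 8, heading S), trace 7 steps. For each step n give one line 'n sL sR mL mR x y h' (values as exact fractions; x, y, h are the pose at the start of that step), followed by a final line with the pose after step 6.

0 45/196 9/52 18/637 -1467/5096 -6 8 S
1 90/617 90/761 6480/469537 -89775/469537 -6 9 W
2 9/73 9/61 -54/4453 -1863/8906 -5 9 N
3 18/101 10/41 -136/4141 -1379/4141 -5 8 E
4 45/196 9/52 18/637 -1467/5096 -6 8 S
5 90/617 90/761 6480/469537 -89775/469537 -6 9 W
6 9/73 9/61 -54/4453 -1863/8906 -5 9 N
final -5 8 E

n=0: pose=(-6,8,S); sL=45/196, sR=9/52; mL=18/637, mR=-1467/5096; mL+mR=-27/104 → advance -1; mR−mL=-1611/5096 → turn -1·90°
n=1: pose=(-6,9,W); sL=90/617, sR=90/761; mL=6480/469537, mR=-89775/469537; mL+mR=-135/761 → advance -1; mR−mL=-96255/469537 → turn -1·90°
n=2: pose=(-5,9,N); sL=9/73, sR=9/61; mL=-54/4453, mR=-1863/8906; mL+mR=-27/122 → advance -1; mR−mL=-1755/8906 → turn -1·90°
n=3: pose=(-5,8,E); sL=18/101, sR=10/41; mL=-136/4141, mR=-1379/4141; mL+mR=-15/41 → advance -1; mR−mL=-1243/4141 → turn -1·90°
n=4: pose=(-6,8,S); sL=45/196, sR=9/52; mL=18/637, mR=-1467/5096; mL+mR=-27/104 → advance -1; mR−mL=-1611/5096 → turn -1·90°
n=5: pose=(-6,9,W); sL=90/617, sR=90/761; mL=6480/469537, mR=-89775/469537; mL+mR=-135/761 → advance -1; mR−mL=-96255/469537 → turn -1·90°
n=6: pose=(-5,9,N); sL=9/73, sR=9/61; mL=-54/4453, mR=-1863/8906; mL+mR=-27/122 → advance -1; mR−mL=-1755/8906 → turn -1·90°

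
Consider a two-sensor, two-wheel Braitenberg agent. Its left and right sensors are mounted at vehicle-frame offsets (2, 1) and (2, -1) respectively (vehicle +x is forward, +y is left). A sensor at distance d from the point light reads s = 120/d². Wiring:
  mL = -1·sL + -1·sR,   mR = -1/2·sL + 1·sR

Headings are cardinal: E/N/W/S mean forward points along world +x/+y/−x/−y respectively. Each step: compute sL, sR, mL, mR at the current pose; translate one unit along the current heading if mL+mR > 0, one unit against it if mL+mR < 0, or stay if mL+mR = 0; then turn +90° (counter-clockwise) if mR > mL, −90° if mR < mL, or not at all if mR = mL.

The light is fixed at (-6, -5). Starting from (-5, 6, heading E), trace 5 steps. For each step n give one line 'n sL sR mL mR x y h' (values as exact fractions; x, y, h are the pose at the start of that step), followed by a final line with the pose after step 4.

0 40/51 120/109 -10480/5559 3940/5559 -5 6 E
1 12/17 12/17 -24/17 6/17 -6 6 N
2 24/17 24/25 -1008/425 108/425 -6 5 W
3 30/17 15/8 -495/136 135/136 -5 5 S
4 40/51 120/109 -10480/5559 3940/5559 -5 6 E
final -6 6 N

n=0: pose=(-5,6,E); sL=40/51, sR=120/109; mL=-10480/5559, mR=3940/5559; mL+mR=-20/17 → advance -1; mR−mL=14420/5559 → turn +1·90°
n=1: pose=(-6,6,N); sL=12/17, sR=12/17; mL=-24/17, mR=6/17; mL+mR=-18/17 → advance -1; mR−mL=30/17 → turn +1·90°
n=2: pose=(-6,5,W); sL=24/17, sR=24/25; mL=-1008/425, mR=108/425; mL+mR=-36/17 → advance -1; mR−mL=1116/425 → turn +1·90°
n=3: pose=(-5,5,S); sL=30/17, sR=15/8; mL=-495/136, mR=135/136; mL+mR=-45/17 → advance -1; mR−mL=315/68 → turn +1·90°
n=4: pose=(-5,6,E); sL=40/51, sR=120/109; mL=-10480/5559, mR=3940/5559; mL+mR=-20/17 → advance -1; mR−mL=14420/5559 → turn +1·90°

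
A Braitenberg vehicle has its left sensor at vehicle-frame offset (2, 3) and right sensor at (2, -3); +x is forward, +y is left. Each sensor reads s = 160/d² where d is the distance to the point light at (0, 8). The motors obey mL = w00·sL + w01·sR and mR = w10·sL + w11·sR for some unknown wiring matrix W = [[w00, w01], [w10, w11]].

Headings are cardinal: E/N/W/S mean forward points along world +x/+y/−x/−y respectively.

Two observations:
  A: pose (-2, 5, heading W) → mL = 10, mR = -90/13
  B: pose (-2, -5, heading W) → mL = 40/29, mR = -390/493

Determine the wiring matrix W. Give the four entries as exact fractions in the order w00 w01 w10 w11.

0 1 1 -1

obs A: pose=(-2,5,W) → sL=40/13, sR=10, mL=10, mR=-90/13
obs B: pose=(-2,-5,W) → sL=10/17, sR=40/29, mL=40/29, mR=-390/493
sensor matrix S = [[40/13, 10], [10/17, 40/29]]; det S = -10500/6409
solve [mL_A; mL_B] = S·[w00; w01] and [mR_A; mR_B] = S·[w10; w11]:
  w00 = 0, w01 = 1, w10 = 1, w11 = -1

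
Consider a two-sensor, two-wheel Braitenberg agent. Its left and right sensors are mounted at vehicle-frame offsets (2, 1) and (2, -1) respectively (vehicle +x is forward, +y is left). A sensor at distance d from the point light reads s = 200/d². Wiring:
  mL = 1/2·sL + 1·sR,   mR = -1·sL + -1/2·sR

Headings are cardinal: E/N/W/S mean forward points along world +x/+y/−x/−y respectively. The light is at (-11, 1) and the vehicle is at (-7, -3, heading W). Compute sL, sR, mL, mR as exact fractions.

left sensor world pos  = (-9, -4); dL² = 29
right sensor world pos = (-9, -2); dR² = 13
sL = 200/29 = 200/29
sR = 200/13 = 200/13
mL = 1/2·sL + 1·sR = 7100/377
mR = -1·sL + -1/2·sR = -5500/377

200/29 200/13 7100/377 -5500/377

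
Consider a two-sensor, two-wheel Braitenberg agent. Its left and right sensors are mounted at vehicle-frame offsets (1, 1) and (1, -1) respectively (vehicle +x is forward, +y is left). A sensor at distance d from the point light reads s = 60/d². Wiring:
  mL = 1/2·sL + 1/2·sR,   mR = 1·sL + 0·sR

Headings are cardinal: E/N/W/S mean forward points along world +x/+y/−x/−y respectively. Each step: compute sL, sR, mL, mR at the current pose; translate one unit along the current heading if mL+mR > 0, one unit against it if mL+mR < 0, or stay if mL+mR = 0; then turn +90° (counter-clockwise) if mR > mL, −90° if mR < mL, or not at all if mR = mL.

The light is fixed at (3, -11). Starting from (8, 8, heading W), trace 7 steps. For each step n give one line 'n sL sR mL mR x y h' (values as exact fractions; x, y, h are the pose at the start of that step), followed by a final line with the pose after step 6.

0 3/17 15/104 567/3536 3/17 8 8 W
1 60/349 20/111 6820/38739 60/349 7 8 S
2 30/149 6/37 1002/5513 30/149 7 7 W
3 12/61 60/293 3588/17873 12/61 6 7 S
4 3/13 15/82 441/2132 3/13 6 6 W
5 12/53 60/257 3132/13621 12/53 5 6 S
6 30/113 6/29 774/3277 30/113 5 5 W
final 4 5 S

n=0: pose=(8,8,W); sL=3/17, sR=15/104; mL=567/3536, mR=3/17; mL+mR=1191/3536 → advance +1; mR−mL=57/3536 → turn +1·90°
n=1: pose=(7,8,S); sL=60/349, sR=20/111; mL=6820/38739, mR=60/349; mL+mR=13480/38739 → advance +1; mR−mL=-160/38739 → turn -1·90°
n=2: pose=(7,7,W); sL=30/149, sR=6/37; mL=1002/5513, mR=30/149; mL+mR=2112/5513 → advance +1; mR−mL=108/5513 → turn +1·90°
n=3: pose=(6,7,S); sL=12/61, sR=60/293; mL=3588/17873, mR=12/61; mL+mR=7104/17873 → advance +1; mR−mL=-72/17873 → turn -1·90°
n=4: pose=(6,6,W); sL=3/13, sR=15/82; mL=441/2132, mR=3/13; mL+mR=933/2132 → advance +1; mR−mL=51/2132 → turn +1·90°
n=5: pose=(5,6,S); sL=12/53, sR=60/257; mL=3132/13621, mR=12/53; mL+mR=6216/13621 → advance +1; mR−mL=-48/13621 → turn -1·90°
n=6: pose=(5,5,W); sL=30/113, sR=6/29; mL=774/3277, mR=30/113; mL+mR=1644/3277 → advance +1; mR−mL=96/3277 → turn +1·90°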